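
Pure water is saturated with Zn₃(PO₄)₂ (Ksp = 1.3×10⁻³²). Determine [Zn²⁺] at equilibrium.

4.9×10⁻⁷ M

Zn₃(PO₄)₂(s) ⇌ 3 Zn²⁺(aq) + 2 PO₄³⁻(aq)
If s mol/L of Zn₃(PO₄)₂ dissolves, [Zn²⁺] = 3s and [PO₄³⁻] = 2s.
Ksp = [Zn²⁺]^3[PO₄³⁻]^2 = (3s)^3 · (2s)^2 = 108s^5 = 1.3×10⁻³²
s = 1.6×10⁻⁷ mol L⁻¹
[Zn²⁺] = 3s = 4.9×10⁻⁷ mol L⁻¹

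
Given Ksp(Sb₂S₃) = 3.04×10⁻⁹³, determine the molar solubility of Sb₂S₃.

Sb₂S₃(s) ⇌ 2 Sb³⁺(aq) + 3 S²⁻(aq)
Let s be the molar solubility. Then [Sb³⁺] = 2s and [S²⁻] = 3s.
Ksp = [Sb³⁺]^2[S²⁻]^3 = (2s)^2 · (3s)^3 = 108s^5
108s^5 = 3.04×10⁻⁹³  ⇒  s^5 = 2.81×10⁻⁹⁵
Taking the 5th root, s = 1.23×10⁻¹⁹ M.

1.23×10⁻¹⁹ M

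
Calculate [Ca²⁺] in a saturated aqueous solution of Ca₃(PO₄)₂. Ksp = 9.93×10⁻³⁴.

Ca₃(PO₄)₂(s) ⇌ 3 Ca²⁺(aq) + 2 PO₄³⁻(aq)
With molar solubility s: [Ca²⁺] = 3s, [PO₄³⁻] = 2s.
Ksp = [Ca²⁺]^3[PO₄³⁻]^2 = (3s)^3 · (2s)^2 = 108s^5 = 9.93×10⁻³⁴
s = 9.83×10⁻⁸ mol L⁻¹
[Ca²⁺] = 3s = 2.95×10⁻⁷ mol L⁻¹

2.95×10⁻⁷ M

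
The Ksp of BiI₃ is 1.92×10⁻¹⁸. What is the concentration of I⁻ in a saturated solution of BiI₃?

4.90×10⁻⁵ M

BiI₃(s) ⇌ Bi³⁺(aq) + 3 I⁻(aq)
With molar solubility s: [Bi³⁺] = s, [I⁻] = 3s.
Ksp = [Bi³⁺][I⁻]^3 = s · (3s)^3 = 27s^4 = 1.92×10⁻¹⁸
s = 1.63×10⁻⁵ mol/L
[I⁻] = 3s = 4.90×10⁻⁵ mol/L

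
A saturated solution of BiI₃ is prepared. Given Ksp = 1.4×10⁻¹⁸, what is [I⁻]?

BiI₃(s) ⇌ Bi³⁺(aq) + 3 I⁻(aq)
With molar solubility s: [Bi³⁺] = s, [I⁻] = 3s.
Ksp = [Bi³⁺][I⁻]^3 = s · (3s)^3 = 27s^4 = 1.4×10⁻¹⁸
s = 1.5×10⁻⁵ mol/L
[I⁻] = 3s = 4.5×10⁻⁵ mol/L

4.5×10⁻⁵ M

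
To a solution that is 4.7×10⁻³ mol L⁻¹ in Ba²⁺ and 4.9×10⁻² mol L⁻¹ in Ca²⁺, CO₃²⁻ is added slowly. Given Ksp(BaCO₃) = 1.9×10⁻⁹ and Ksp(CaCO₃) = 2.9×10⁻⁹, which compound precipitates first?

CaCO₃

A salt starts to precipitate once the ion product Q reaches its Ksp.
For BaCO₃: [CO₃²⁻] = (Ksp/[Ba²⁺]) = 4.0×10⁻⁷ mol L⁻¹
For CaCO₃: [CO₃²⁻] = (Ksp/[Ca²⁺]) = 5.9×10⁻⁸ mol L⁻¹
The smaller threshold [CO₃²⁻] is reached first, so CaCO₃ precipitates first.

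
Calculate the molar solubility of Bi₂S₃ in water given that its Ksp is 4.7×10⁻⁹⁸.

Bi₂S₃(s) ⇌ 2 Bi³⁺(aq) + 3 S²⁻(aq)
If s mol/L of Bi₂S₃ dissolves, [Bi³⁺] = 2s and [S²⁻] = 3s.
Ksp = [Bi³⁺]^2[S²⁻]^3 = (2s)^2 · (3s)^3 = 108s^5
108s^5 = 4.7×10⁻⁹⁸  ⇒  s^5 = 4.4×10⁻¹⁰⁰
s = 1.3×10⁻²⁰ mol/L

1.3×10⁻²⁰ M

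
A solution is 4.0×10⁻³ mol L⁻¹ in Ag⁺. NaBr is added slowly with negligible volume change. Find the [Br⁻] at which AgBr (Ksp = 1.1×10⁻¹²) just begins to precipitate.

2.8×10⁻¹⁰ M

Precipitation begins when Q = Ksp.
AgBr(s) ⇌ Ag⁺(aq) + Br⁻(aq)
Ksp = [Ag⁺][Br⁻] = [Br⁻](4.0×10⁻³)
[Br⁻] = 1.1×10⁻¹² / (4.0×10⁻³) = 2.8×10⁻¹⁰
[Br⁻] = 2.8×10⁻¹⁰ mol L⁻¹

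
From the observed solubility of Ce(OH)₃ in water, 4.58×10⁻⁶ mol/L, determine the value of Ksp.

Ksp = 1.19×10⁻²⁰

Ce(OH)₃(s) ⇌ Ce³⁺(aq) + 3 OH⁻(aq)
Call the molar solubility s, so that [Ce³⁺] = s and [OH⁻] = 3s.
Ksp = [Ce³⁺][OH⁻]^3 = s · (3s)^3 = 27s^4
Ksp = 27 × (4.58×10⁻⁶)^4 = 1.19×10⁻²⁰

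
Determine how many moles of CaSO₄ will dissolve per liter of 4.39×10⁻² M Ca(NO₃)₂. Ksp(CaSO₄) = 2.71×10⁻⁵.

CaSO₄(s) ⇌ Ca²⁺(aq) + SO₄²⁻(aq)
Let s be the solubility of CaSO₄ here. The common ion gives [Ca²⁺] ≈ 4.39×10⁻² M, and [SO₄²⁻] = s.
Ksp = [Ca²⁺][SO₄²⁻] = (4.39×10⁻²)s
s = 2.71×10⁻⁵ / (4.39×10⁻²) = 6.17×10⁻⁴
s = 6.17×10⁻⁴ M

6.17×10⁻⁴ M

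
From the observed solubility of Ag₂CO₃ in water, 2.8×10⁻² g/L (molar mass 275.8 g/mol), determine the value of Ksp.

Convert to molarity: s = 2.8×10⁻² / 275.8 = 1.015×10⁻⁴ mol/L
Ag₂CO₃(s) ⇌ 2 Ag⁺(aq) + CO₃²⁻(aq)
If s mol/L of Ag₂CO₃ dissolves, [Ag⁺] = 2s and [CO₃²⁻] = s.
Ksp = [Ag⁺]^2[CO₃²⁻] = (2s)^2 · s = 4s^3
Ksp = 4 × (1.015×10⁻⁴)^3 = 4.2×10⁻¹²

Ksp = 4.2×10⁻¹²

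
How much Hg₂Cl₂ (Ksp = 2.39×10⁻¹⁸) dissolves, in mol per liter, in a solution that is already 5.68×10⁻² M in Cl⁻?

7.41×10⁻¹⁶ M

Hg₂Cl₂(s) ⇌ Hg₂²⁺(aq) + 2 Cl⁻(aq)
With Cl⁻ already at 5.68×10⁻² M and s small, take [Cl⁻] ≈ 5.68×10⁻² M and [Hg₂²⁺] = s.
Ksp = [Hg₂²⁺][Cl⁻]^2 = s(5.68×10⁻²)^2
s = 2.39×10⁻¹⁸ / (5.68×10⁻²)^2 = 7.41×10⁻¹⁶
s = 7.41×10⁻¹⁶ M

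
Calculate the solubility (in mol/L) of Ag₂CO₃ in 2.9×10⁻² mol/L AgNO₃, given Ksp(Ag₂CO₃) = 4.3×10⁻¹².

Ag₂CO₃(s) ⇌ 2 Ag⁺(aq) + CO₃²⁻(aq)
The solution already contains Ag⁺ at 2.9×10⁻² mol/L. Let s be the molar solubility of Ag₂CO₃.
[Ag⁺] ≈ 2.9×10⁻² mol/L (common ion dominates); [CO₃²⁻] = s.
Ksp = [Ag⁺]^2[CO₃²⁻] = (2.9×10⁻²)^2s
s = 4.3×10⁻¹² / (2.9×10⁻²)^2 = 5.1×10⁻⁹
s = 5.1×10⁻⁹ mol/L

5.1×10⁻⁹ M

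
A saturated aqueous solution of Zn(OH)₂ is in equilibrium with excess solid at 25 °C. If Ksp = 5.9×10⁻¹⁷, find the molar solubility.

2.5×10⁻⁶ M

Zn(OH)₂(s) ⇌ Zn²⁺(aq) + 2 OH⁻(aq)
Let s be the molar solubility. Then [Zn²⁺] = s and [OH⁻] = 2s.
Ksp = [Zn²⁺][OH⁻]^2 = s · (2s)^2 = 4s^3
4s^3 = 5.9×10⁻¹⁷  ⇒  s^3 = 1.5×10⁻¹⁷
s = 2.5×10⁻⁶ mol L⁻¹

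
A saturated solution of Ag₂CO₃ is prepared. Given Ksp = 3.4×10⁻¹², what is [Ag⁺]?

1.9×10⁻⁴ M

Ag₂CO₃(s) ⇌ 2 Ag⁺(aq) + CO₃²⁻(aq)
For each mole of Ag₂CO₃ that dissolves per liter, [Ag⁺] = 2s and [CO₃²⁻] = s; let s denote this solubility.
Ksp = [Ag⁺]^2[CO₃²⁻] = (2s)^2 · s = 4s^3 = 3.4×10⁻¹²
s = 9.5×10⁻⁵ mol L⁻¹
[Ag⁺] = 2s = 1.9×10⁻⁴ mol L⁻¹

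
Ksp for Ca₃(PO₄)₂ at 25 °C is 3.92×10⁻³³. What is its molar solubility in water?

Ca₃(PO₄)₂(s) ⇌ 3 Ca²⁺(aq) + 2 PO₄³⁻(aq)
Let s be the molar solubility. Then [Ca²⁺] = 3s and [PO₄³⁻] = 2s.
Ksp = [Ca²⁺]^3[PO₄³⁻]^2 = (3s)^3 · (2s)^2 = 108s^5
108s^5 = 3.92×10⁻³³  ⇒  s^5 = 3.63×10⁻³⁵
s = (3.63×10⁻³⁵)^(1/5) = 1.29×10⁻⁷ mol/L

1.29×10⁻⁷ M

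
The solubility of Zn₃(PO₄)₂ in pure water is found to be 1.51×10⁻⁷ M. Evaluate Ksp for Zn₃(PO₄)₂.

Ksp = 8.48×10⁻³³

Zn₃(PO₄)₂(s) ⇌ 3 Zn²⁺(aq) + 2 PO₄³⁻(aq)
Call the molar solubility s, so that [Zn²⁺] = 3s and [PO₄³⁻] = 2s.
Ksp = [Zn²⁺]^3[PO₄³⁻]^2 = (3s)^3 · (2s)^2 = 108s^5
Ksp = 108 × (1.51×10⁻⁷)^5 = 8.48×10⁻³³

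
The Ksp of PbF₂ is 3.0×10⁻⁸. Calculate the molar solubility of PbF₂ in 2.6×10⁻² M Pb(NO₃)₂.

5.4×10⁻⁴ M

PbF₂(s) ⇌ Pb²⁺(aq) + 2 F⁻(aq)
The solution already contains Pb²⁺ at 2.6×10⁻² M. Let s be the molar solubility of PbF₂.
[Pb²⁺] ≈ 2.6×10⁻² M (common ion dominates); [F⁻] = 2s.
Ksp = [Pb²⁺][F⁻]^2 = (2.6×10⁻²)(2s)^2
(2s)^2 = 3.0×10⁻⁸ / (2.6×10⁻²) = 1.2×10⁻⁶
s = 5.4×10⁻⁴ M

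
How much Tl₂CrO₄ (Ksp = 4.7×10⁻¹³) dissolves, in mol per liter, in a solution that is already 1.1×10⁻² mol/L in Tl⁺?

Tl₂CrO₄(s) ⇌ 2 Tl⁺(aq) + CrO₄²⁻(aq)
Tl⁺ is already present at 1.1×10⁻² mol/L. If s mol/L of Tl₂CrO₄ dissolves, [CrO₄²⁻] = s while [Tl⁺] ≈ 1.1×10⁻² mol/L.
Ksp = [Tl⁺]^2[CrO₄²⁻] = (1.1×10⁻²)^2s
s = 4.7×10⁻¹³ / (1.1×10⁻²)^2 = 3.9×10⁻⁹
s = 3.9×10⁻⁹ mol/L

3.9×10⁻⁹ M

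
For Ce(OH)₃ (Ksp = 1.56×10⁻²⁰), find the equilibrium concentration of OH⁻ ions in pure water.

1.47×10⁻⁵ M

Ce(OH)₃(s) ⇌ Ce³⁺(aq) + 3 OH⁻(aq)
Call the molar solubility s, so that [Ce³⁺] = s and [OH⁻] = 3s.
Ksp = [Ce³⁺][OH⁻]^3 = s · (3s)^3 = 27s^4 = 1.56×10⁻²⁰
s = 4.90×10⁻⁶ M
[OH⁻] = 3s = 1.47×10⁻⁵ M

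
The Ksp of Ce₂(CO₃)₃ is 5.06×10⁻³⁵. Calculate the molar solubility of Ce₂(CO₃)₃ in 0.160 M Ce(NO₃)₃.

Ce₂(CO₃)₃(s) ⇌ 2 Ce³⁺(aq) + 3 CO₃²⁻(aq)
The solution already contains Ce³⁺ at 0.160 M. Let s be the molar solubility of Ce₂(CO₃)₃.
[Ce³⁺] ≈ 0.160 M (common ion dominates); [CO₃²⁻] = 3s.
Ksp = [Ce³⁺]^2[CO₃²⁻]^3 = (0.160)^2(3s)^3
(3s)^3 = 5.06×10⁻³⁵ / (0.160)^2 = 1.98×10⁻³³
s = 4.18×10⁻¹² M

4.18×10⁻¹² M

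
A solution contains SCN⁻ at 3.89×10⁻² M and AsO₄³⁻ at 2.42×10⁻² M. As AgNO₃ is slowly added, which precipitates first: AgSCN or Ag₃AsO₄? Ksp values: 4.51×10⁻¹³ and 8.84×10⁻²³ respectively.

Precipitation of each salt begins when its ion product equals Ksp.
For AgSCN: [Ag⁺] = (Ksp/[SCN⁻]) = 1.16×10⁻¹¹ M
For Ag₃AsO₄: [Ag⁺] = (Ksp/[AsO₄³⁻])^(1/3) = 1.54×10⁻⁷ M
Since AgSCN needs less Ag⁺ to reach saturation, it precipitates first.

AgSCN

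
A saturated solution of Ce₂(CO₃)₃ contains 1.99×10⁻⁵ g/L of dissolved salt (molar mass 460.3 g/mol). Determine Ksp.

Ksp = 1.63×10⁻³⁵

s = (1.99×10⁻⁵ g L⁻¹)/(460.3 g mol⁻¹) = 4.3233×10⁻⁸ M
Ce₂(CO₃)₃(s) ⇌ 2 Ce³⁺(aq) + 3 CO₃²⁻(aq)
With molar solubility s: [Ce³⁺] = 2s, [CO₃²⁻] = 3s.
Ksp = [Ce³⁺]^2[CO₃²⁻]^3 = (2s)^2 · (3s)^3 = 108s^5
Ksp = 108 × (4.3233×10⁻⁸)^5 = 1.63×10⁻³⁵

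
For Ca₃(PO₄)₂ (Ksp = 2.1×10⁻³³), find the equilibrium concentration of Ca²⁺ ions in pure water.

Ca₃(PO₄)₂(s) ⇌ 3 Ca²⁺(aq) + 2 PO₄³⁻(aq)
With molar solubility s: [Ca²⁺] = 3s, [PO₄³⁻] = 2s.
Ksp = [Ca²⁺]^3[PO₄³⁻]^2 = (3s)^3 · (2s)^2 = 108s^5 = 2.1×10⁻³³
s = 1.1×10⁻⁷ mol/L
[Ca²⁺] = 3s = 3.4×10⁻⁷ mol/L

3.4×10⁻⁷ M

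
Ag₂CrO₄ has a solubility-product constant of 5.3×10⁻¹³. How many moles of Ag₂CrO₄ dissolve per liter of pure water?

Ag₂CrO₄(s) ⇌ 2 Ag⁺(aq) + CrO₄²⁻(aq)
Call the molar solubility s, so that [Ag⁺] = 2s and [CrO₄²⁻] = s.
Ksp = [Ag⁺]^2[CrO₄²⁻] = (2s)^2 · s = 4s^3
4s^3 = 5.3×10⁻¹³  ⇒  s^3 = 1.3×10⁻¹³
s = 5.1×10⁻⁵ mol/L

5.1×10⁻⁵ M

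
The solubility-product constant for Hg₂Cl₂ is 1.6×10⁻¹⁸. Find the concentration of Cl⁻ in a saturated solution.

1.5×10⁻⁶ M

Hg₂Cl₂(s) ⇌ Hg₂²⁺(aq) + 2 Cl⁻(aq)
Call the molar solubility s, so that [Hg₂²⁺] = s and [Cl⁻] = 2s.
Ksp = [Hg₂²⁺][Cl⁻]^2 = s · (2s)^2 = 4s^3 = 1.6×10⁻¹⁸
s = 7.4×10⁻⁷ mol L⁻¹
[Cl⁻] = 2s = 1.5×10⁻⁶ mol L⁻¹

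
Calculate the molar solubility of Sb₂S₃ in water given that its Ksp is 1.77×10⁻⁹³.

Sb₂S₃(s) ⇌ 2 Sb³⁺(aq) + 3 S²⁻(aq)
Call the molar solubility s, so that [Sb³⁺] = 2s and [S²⁻] = 3s.
Ksp = [Sb³⁺]^2[S²⁻]^3 = (2s)^2 · (3s)^3 = 108s^5
108s^5 = 1.77×10⁻⁹³  ⇒  s^5 = 1.64×10⁻⁹⁵
s = (1.64×10⁻⁹⁵)^(1/5) = 1.10×10⁻¹⁹ mol L⁻¹

1.10×10⁻¹⁹ M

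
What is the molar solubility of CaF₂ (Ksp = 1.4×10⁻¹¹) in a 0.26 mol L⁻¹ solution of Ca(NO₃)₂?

CaF₂(s) ⇌ Ca²⁺(aq) + 2 F⁻(aq)
The solution already contains Ca²⁺ at 0.26 mol L⁻¹. Let s be the molar solubility of CaF₂.
[Ca²⁺] ≈ 0.26 mol L⁻¹ (common ion dominates); [F⁻] = 2s.
Ksp = [Ca²⁺][F⁻]^2 = (0.26)(2s)^2
(2s)^2 = 1.4×10⁻¹¹ / (0.26) = 5.4×10⁻¹¹
s = 3.7×10⁻⁶ mol L⁻¹

3.7×10⁻⁶ M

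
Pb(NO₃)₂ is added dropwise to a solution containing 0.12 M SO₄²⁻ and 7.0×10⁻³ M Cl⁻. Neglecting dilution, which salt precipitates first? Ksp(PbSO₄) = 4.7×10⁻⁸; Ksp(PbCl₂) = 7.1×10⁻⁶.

The threshold for precipitation is Q = Ksp.
For PbSO₄: [Pb²⁺] = (Ksp/[SO₄²⁻]) = 3.9×10⁻⁷ M
For PbCl₂: [Pb²⁺] = (Ksp/[Cl⁻]^2) = 0.14 M
PbSO₄ requires the lower [Pb²⁺], so it precipitates first.

PbSO₄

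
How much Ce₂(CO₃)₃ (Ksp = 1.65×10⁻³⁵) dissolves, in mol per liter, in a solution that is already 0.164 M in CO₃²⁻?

Ce₂(CO₃)₃(s) ⇌ 2 Ce³⁺(aq) + 3 CO₃²⁻(aq)
With CO₃²⁻ already at 0.164 M and s small, take [CO₃²⁻] ≈ 0.164 M and [Ce³⁺] = 2s.
Ksp = [Ce³⁺]^2[CO₃²⁻]^3 = (2s)^2(0.164)^3
(2s)^2 = 1.65×10⁻³⁵ / (0.164)^3 = 3.74×10⁻³³
s = 3.06×10⁻¹⁷ M

3.06×10⁻¹⁷ M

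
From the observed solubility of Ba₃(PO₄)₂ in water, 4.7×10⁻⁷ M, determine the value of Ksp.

Ksp = 2.5×10⁻³⁰

Ba₃(PO₄)₂(s) ⇌ 3 Ba²⁺(aq) + 2 PO₄³⁻(aq)
With molar solubility s: [Ba²⁺] = 3s, [PO₄³⁻] = 2s.
Ksp = [Ba²⁺]^3[PO₄³⁻]^2 = (3s)^3 · (2s)^2 = 108s^5
Ksp = 108 × (4.7×10⁻⁷)^5 = 2.5×10⁻³⁰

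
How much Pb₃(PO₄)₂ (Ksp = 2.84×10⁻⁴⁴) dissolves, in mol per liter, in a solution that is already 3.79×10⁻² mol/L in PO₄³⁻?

9.01×10⁻¹⁵ M

Pb₃(PO₄)₂(s) ⇌ 3 Pb²⁺(aq) + 2 PO₄³⁻(aq)
The solution already contains PO₄³⁻ at 3.79×10⁻² mol/L. Let s be the molar solubility of Pb₃(PO₄)₂.
[PO₄³⁻] ≈ 3.79×10⁻² mol/L (common ion dominates); [Pb²⁺] = 3s.
Ksp = [Pb²⁺]^3[PO₄³⁻]^2 = (3s)^3(3.79×10⁻²)^2
(3s)^3 = 2.84×10⁻⁴⁴ / (3.79×10⁻²)^2 = 1.98×10⁻⁴¹
s = 9.01×10⁻¹⁵ mol/L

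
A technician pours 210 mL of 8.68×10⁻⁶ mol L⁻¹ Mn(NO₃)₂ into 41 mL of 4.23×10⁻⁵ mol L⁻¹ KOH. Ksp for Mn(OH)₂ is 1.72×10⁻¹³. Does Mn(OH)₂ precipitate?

No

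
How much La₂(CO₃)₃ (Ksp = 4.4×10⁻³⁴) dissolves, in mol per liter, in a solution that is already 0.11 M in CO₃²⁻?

2.9×10⁻¹⁶ M

La₂(CO₃)₃(s) ⇌ 2 La³⁺(aq) + 3 CO₃²⁻(aq)
CO₃²⁻ is already present at 0.11 M. If s mol/L of La₂(CO₃)₃ dissolves, [La³⁺] = 2s while [CO₃²⁻] ≈ 0.11 M.
Ksp = [La³⁺]^2[CO₃²⁻]^3 = (2s)^2(0.11)^3
(2s)^2 = 4.4×10⁻³⁴ / (0.11)^3 = 3.3×10⁻³¹
s = 2.9×10⁻¹⁶ M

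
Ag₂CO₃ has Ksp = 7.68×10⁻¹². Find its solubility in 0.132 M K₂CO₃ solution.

3.81×10⁻⁶ M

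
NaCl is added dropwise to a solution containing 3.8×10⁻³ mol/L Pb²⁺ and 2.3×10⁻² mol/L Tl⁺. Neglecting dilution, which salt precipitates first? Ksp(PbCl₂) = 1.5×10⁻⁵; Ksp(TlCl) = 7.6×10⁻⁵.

TlCl

Precipitation begins when Q = Ksp.
For PbCl₂: [Cl⁻] = (Ksp/[Pb²⁺])^(1/2) = 6.3×10⁻² mol/L
For TlCl: [Cl⁻] = (Ksp/[Tl⁺]) = 3.3×10⁻³ mol/L
TlCl requires the lower [Cl⁻], so it precipitates first.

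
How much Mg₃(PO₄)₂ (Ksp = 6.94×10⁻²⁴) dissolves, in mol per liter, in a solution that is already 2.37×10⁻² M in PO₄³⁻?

7.71×10⁻⁸ M

Mg₃(PO₄)₂(s) ⇌ 3 Mg²⁺(aq) + 2 PO₄³⁻(aq)
The solution already contains PO₄³⁻ at 2.37×10⁻² M. Let s be the molar solubility of Mg₃(PO₄)₂.
[PO₄³⁻] ≈ 2.37×10⁻² M (common ion dominates); [Mg²⁺] = 3s.
Ksp = [Mg²⁺]^3[PO₄³⁻]^2 = (3s)^3(2.37×10⁻²)^2
(3s)^3 = 6.94×10⁻²⁴ / (2.37×10⁻²)^2 = 1.24×10⁻²⁰
s = 7.71×10⁻⁸ M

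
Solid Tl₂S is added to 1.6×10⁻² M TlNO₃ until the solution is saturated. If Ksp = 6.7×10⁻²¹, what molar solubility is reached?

2.6×10⁻¹⁷ M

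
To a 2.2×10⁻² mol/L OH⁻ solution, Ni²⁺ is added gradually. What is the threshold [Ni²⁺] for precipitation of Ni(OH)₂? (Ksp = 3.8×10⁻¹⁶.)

7.9×10⁻¹³ M

Each salt precipitates once Q = Ksp for that salt.
Ni(OH)₂(s) ⇌ Ni²⁺(aq) + 2 OH⁻(aq)
Ksp = [Ni²⁺][OH⁻]^2 = [Ni²⁺](2.2×10⁻²)^2
[Ni²⁺] = 3.8×10⁻¹⁶ / (2.2×10⁻²)^2 = 7.9×10⁻¹³
[Ni²⁺] = 7.9×10⁻¹³ mol/L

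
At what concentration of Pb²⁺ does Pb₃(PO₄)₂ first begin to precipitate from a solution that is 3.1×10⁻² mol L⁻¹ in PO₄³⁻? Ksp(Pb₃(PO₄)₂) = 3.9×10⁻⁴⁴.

3.4×10⁻¹⁴ M

Precipitation of each salt begins when its ion product equals Ksp.
Pb₃(PO₄)₂(s) ⇌ 3 Pb²⁺(aq) + 2 PO₄³⁻(aq)
Ksp = [Pb²⁺]^3[PO₄³⁻]^2 = [Pb²⁺]^3(3.1×10⁻²)^2
[Pb²⁺]^3 = 3.9×10⁻⁴⁴ / (3.1×10⁻²)^2 = 4.1×10⁻⁴¹
[Pb²⁺] = 3.4×10⁻¹⁴ mol L⁻¹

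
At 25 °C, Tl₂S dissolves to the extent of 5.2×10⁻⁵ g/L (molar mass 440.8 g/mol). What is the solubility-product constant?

Molar solubility s = (5.2×10⁻⁵ g/L) / (440.8 g/mol) = 1.180×10⁻⁷ mol/L
Tl₂S(s) ⇌ 2 Tl⁺(aq) + S²⁻(aq)
Let s be the molar solubility. Then [Tl⁺] = 2s and [S²⁻] = s.
Ksp = [Tl⁺]^2[S²⁻] = (2s)^2 · s = 4s^3
Ksp = 4 × (1.180×10⁻⁷)^3 = 6.6×10⁻²¹

Ksp = 6.6×10⁻²¹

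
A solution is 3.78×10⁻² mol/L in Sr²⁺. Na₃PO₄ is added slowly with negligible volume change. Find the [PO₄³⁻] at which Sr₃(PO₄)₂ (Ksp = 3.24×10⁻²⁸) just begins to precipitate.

2.45×10⁻¹² M

A salt starts to precipitate once the ion product Q reaches its Ksp.
Sr₃(PO₄)₂(s) ⇌ 3 Sr²⁺(aq) + 2 PO₄³⁻(aq)
Ksp = [Sr²⁺]^3[PO₄³⁻]^2 = [PO₄³⁻]^2(3.78×10⁻²)^3
[PO₄³⁻]^2 = 3.24×10⁻²⁸ / (3.78×10⁻²)^3 = 6.00×10⁻²⁴
[PO₄³⁻] = 2.45×10⁻¹² mol/L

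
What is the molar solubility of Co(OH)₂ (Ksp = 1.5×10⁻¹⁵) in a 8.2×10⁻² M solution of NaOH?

Co(OH)₂(s) ⇌ Co²⁺(aq) + 2 OH⁻(aq)
The solution already contains OH⁻ at 8.2×10⁻² M. Let s be the molar solubility of Co(OH)₂.
[OH⁻] ≈ 8.2×10⁻² M (common ion dominates); [Co²⁺] = s.
Ksp = [Co²⁺][OH⁻]^2 = s(8.2×10⁻²)^2
s = 1.5×10⁻¹⁵ / (8.2×10⁻²)^2 = 2.2×10⁻¹³
s = 2.2×10⁻¹³ M

2.2×10⁻¹³ M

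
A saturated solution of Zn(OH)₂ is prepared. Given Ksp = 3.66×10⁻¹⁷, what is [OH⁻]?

4.18×10⁻⁶ M

Zn(OH)₂(s) ⇌ Zn²⁺(aq) + 2 OH⁻(aq)
For each mole of Zn(OH)₂ that dissolves per liter, [Zn²⁺] = s and [OH⁻] = 2s; let s denote this solubility.
Ksp = [Zn²⁺][OH⁻]^2 = s · (2s)^2 = 4s^3 = 3.66×10⁻¹⁷
s = 2.09×10⁻⁶ mol L⁻¹
[OH⁻] = 2s = 4.18×10⁻⁶ mol L⁻¹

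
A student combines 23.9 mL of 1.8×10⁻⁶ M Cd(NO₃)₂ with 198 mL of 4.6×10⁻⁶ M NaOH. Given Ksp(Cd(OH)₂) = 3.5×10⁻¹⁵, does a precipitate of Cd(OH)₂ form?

The combined volume is 221.9 mL.
[Cd²⁺] = (1.8×10⁻⁶)(23.9)/221.9 = 1.9×10⁻⁷ M
[OH⁻] = (4.6×10⁻⁶)(198)/221.9 = 4.1×10⁻⁶ M
Q = [Cd²⁺][OH⁻]^2 = 3.3×10⁻¹⁸
Since Q (3.3×10⁻¹⁸) is less than Ksp (3.5×10⁻¹⁵), no Cd(OH)₂ precipitates.

No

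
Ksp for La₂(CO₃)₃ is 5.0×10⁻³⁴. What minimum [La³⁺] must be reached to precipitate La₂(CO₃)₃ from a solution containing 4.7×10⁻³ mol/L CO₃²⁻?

Each salt precipitates once Q = Ksp for that salt.
La₂(CO₃)₃(s) ⇌ 2 La³⁺(aq) + 3 CO₃²⁻(aq)
Ksp = [La³⁺]^2[CO₃²⁻]^3 = [La³⁺]^2(4.7×10⁻³)^3
[La³⁺]^2 = 5.0×10⁻³⁴ / (4.7×10⁻³)^3 = 4.8×10⁻²⁷
[La³⁺] = 6.9×10⁻¹⁴ mol/L

6.9×10⁻¹⁴ M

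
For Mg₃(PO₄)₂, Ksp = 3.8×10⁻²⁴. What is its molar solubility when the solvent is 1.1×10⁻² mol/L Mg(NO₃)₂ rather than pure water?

8.4×10⁻¹⁰ M

Mg₃(PO₄)₂(s) ⇌ 3 Mg²⁺(aq) + 2 PO₄³⁻(aq)
Let s be the solubility of Mg₃(PO₄)₂ here. The common ion gives [Mg²⁺] ≈ 1.1×10⁻² mol/L, and [PO₄³⁻] = 2s.
Ksp = [Mg²⁺]^3[PO₄³⁻]^2 = (1.1×10⁻²)^3(2s)^2
(2s)^2 = 3.8×10⁻²⁴ / (1.1×10⁻²)^3 = 2.9×10⁻¹⁸
s = 8.4×10⁻¹⁰ mol/L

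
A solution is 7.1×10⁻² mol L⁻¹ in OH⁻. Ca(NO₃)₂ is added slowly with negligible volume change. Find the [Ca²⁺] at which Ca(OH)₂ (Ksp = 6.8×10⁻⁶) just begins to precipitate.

1.3×10⁻³ M

The threshold for precipitation is Q = Ksp.
Ca(OH)₂(s) ⇌ Ca²⁺(aq) + 2 OH⁻(aq)
Ksp = [Ca²⁺][OH⁻]^2 = [Ca²⁺](7.1×10⁻²)^2
[Ca²⁺] = 6.8×10⁻⁶ / (7.1×10⁻²)^2 = 1.3×10⁻³
[Ca²⁺] = 1.3×10⁻³ mol L⁻¹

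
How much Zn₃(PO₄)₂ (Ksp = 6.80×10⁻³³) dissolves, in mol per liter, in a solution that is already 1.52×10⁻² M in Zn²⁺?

2.20×10⁻¹⁴ M

Zn₃(PO₄)₂(s) ⇌ 3 Zn²⁺(aq) + 2 PO₄³⁻(aq)
Let s be the solubility of Zn₃(PO₄)₂ here. The common ion gives [Zn²⁺] ≈ 1.52×10⁻² M, and [PO₄³⁻] = 2s.
Ksp = [Zn²⁺]^3[PO₄³⁻]^2 = (1.52×10⁻²)^3(2s)^2
(2s)^2 = 6.80×10⁻³³ / (1.52×10⁻²)^3 = 1.94×10⁻²⁷
s = 2.20×10⁻¹⁴ M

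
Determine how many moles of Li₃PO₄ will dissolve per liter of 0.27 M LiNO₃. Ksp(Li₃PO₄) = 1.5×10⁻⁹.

7.6×10⁻⁸ M

Li₃PO₄(s) ⇌ 3 Li⁺(aq) + PO₄³⁻(aq)
With Li⁺ already at 0.27 M and s small, take [Li⁺] ≈ 0.27 M and [PO₄³⁻] = s.
Ksp = [Li⁺]^3[PO₄³⁻] = (0.27)^3s
s = 1.5×10⁻⁹ / (0.27)^3 = 7.6×10⁻⁸
s = 7.6×10⁻⁸ M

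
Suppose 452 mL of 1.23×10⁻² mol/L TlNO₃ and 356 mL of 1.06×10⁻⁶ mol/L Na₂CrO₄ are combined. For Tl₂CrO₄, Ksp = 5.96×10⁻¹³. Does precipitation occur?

Yes

Total volume after mixing = 452 + 356 = 808 mL.
[Tl⁺] = (1.23×10⁻²)(452)/808 = 6.88×10⁻³ mol/L
[CrO₄²⁻] = (1.06×10⁻⁶)(356)/808 = 4.67×10⁻⁷ mol/L
Q = [Tl⁺]^2[CrO₄²⁻] = 2.21×10⁻¹¹
Since Q (2.21×10⁻¹¹) exceeds Ksp (5.96×10⁻¹³), Tl₂CrO₄ will precipitate.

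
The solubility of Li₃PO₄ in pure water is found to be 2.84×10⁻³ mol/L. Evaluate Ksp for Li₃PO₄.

Ksp = 1.76×10⁻⁹

Li₃PO₄(s) ⇌ 3 Li⁺(aq) + PO₄³⁻(aq)
If s mol/L of Li₃PO₄ dissolves, [Li⁺] = 3s and [PO₄³⁻] = s.
Ksp = [Li⁺]^3[PO₄³⁻] = (3s)^3 · s = 27s^4
Ksp = 27 × (2.84×10⁻³)^4 = 1.76×10⁻⁹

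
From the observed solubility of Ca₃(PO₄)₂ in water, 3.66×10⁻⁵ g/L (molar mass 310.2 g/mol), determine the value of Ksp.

Convert to molarity: s = 3.66×10⁻⁵ / 310.2 = 1.1799×10⁻⁷ mol/L
Ca₃(PO₄)₂(s) ⇌ 3 Ca²⁺(aq) + 2 PO₄³⁻(aq)
Let s be the molar solubility. Then [Ca²⁺] = 3s and [PO₄³⁻] = 2s.
Ksp = [Ca²⁺]^3[PO₄³⁻]^2 = (3s)^3 · (2s)^2 = 108s^5
Ksp = 108 × (1.1799×10⁻⁷)^5 = 2.47×10⁻³³

Ksp = 2.47×10⁻³³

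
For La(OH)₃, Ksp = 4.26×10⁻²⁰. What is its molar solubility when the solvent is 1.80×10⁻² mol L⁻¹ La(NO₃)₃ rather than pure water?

4.44×10⁻⁷ M

La(OH)₃(s) ⇌ La³⁺(aq) + 3 OH⁻(aq)
Let s be the solubility of La(OH)₃ here. The common ion gives [La³⁺] ≈ 1.80×10⁻² mol L⁻¹, and [OH⁻] = 3s.
Ksp = [La³⁺][OH⁻]^3 = (1.80×10⁻²)(3s)^3
(3s)^3 = 4.26×10⁻²⁰ / (1.80×10⁻²) = 2.37×10⁻¹⁸
s = 4.44×10⁻⁷ mol L⁻¹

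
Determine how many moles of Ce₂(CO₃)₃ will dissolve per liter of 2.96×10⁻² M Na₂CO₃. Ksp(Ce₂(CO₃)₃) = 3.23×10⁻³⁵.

Ce₂(CO₃)₃(s) ⇌ 2 Ce³⁺(aq) + 3 CO₃²⁻(aq)
The solution already contains CO₃²⁻ at 2.96×10⁻² M. Let s be the molar solubility of Ce₂(CO₃)₃.
[CO₃²⁻] ≈ 2.96×10⁻² M (common ion dominates); [Ce³⁺] = 2s.
Ksp = [Ce³⁺]^2[CO₃²⁻]^3 = (2s)^2(2.96×10⁻²)^3
(2s)^2 = 3.23×10⁻³⁵ / (2.96×10⁻²)^3 = 1.25×10⁻³⁰
s = 5.58×10⁻¹⁶ M

5.58×10⁻¹⁶ M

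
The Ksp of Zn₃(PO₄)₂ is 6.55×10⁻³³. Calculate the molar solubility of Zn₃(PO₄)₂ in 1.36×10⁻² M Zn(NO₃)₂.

Zn₃(PO₄)₂(s) ⇌ 3 Zn²⁺(aq) + 2 PO₄³⁻(aq)
With Zn²⁺ already at 1.36×10⁻² M and s small, take [Zn²⁺] ≈ 1.36×10⁻² M and [PO₄³⁻] = 2s.
Ksp = [Zn²⁺]^3[PO₄³⁻]^2 = (1.36×10⁻²)^3(2s)^2
(2s)^2 = 6.55×10⁻³³ / (1.36×10⁻²)^3 = 2.60×10⁻²⁷
s = 2.55×10⁻¹⁴ M

2.55×10⁻¹⁴ M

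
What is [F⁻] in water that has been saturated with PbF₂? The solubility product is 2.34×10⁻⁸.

PbF₂(s) ⇌ Pb²⁺(aq) + 2 F⁻(aq)
If s mol/L of PbF₂ dissolves, [Pb²⁺] = s and [F⁻] = 2s.
Ksp = [Pb²⁺][F⁻]^2 = s · (2s)^2 = 4s^3 = 2.34×10⁻⁸
s = 1.80×10⁻³ mol/L
[F⁻] = 2s = 3.60×10⁻³ mol/L

3.60×10⁻³ M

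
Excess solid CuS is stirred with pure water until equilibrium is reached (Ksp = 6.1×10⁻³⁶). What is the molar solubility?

2.5×10⁻¹⁸ M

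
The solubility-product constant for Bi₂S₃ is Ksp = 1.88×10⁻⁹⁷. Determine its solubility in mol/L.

1.77×10⁻²⁰ M

Bi₂S₃(s) ⇌ 2 Bi³⁺(aq) + 3 S²⁻(aq)
Let s be the molar solubility. Then [Bi³⁺] = 2s and [S²⁻] = 3s.
Ksp = [Bi³⁺]^2[S²⁻]^3 = (2s)^2 · (3s)^3 = 108s^5
108s^5 = 1.88×10⁻⁹⁷  ⇒  s^5 = 1.74×10⁻⁹⁹
Taking the 5th root, s = 1.77×10⁻²⁰ mol L⁻¹.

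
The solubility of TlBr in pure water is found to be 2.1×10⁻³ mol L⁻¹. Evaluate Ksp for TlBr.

TlBr(s) ⇌ Tl⁺(aq) + Br⁻(aq)
For each mole of TlBr that dissolves per liter, [Tl⁺] = s and [Br⁻] = s; let s denote this solubility.
Ksp = [Tl⁺][Br⁻] = s · s = s^2
Ksp = (2.1×10⁻³)^2 = 4.4×10⁻⁶

Ksp = 4.4×10⁻⁶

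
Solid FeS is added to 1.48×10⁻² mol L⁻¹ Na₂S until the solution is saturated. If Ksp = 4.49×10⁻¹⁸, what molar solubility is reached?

FeS(s) ⇌ Fe²⁺(aq) + S²⁻(aq)
With S²⁻ already at 1.48×10⁻² mol L⁻¹ and s small, take [S²⁻] ≈ 1.48×10⁻² mol L⁻¹ and [Fe²⁺] = s.
Ksp = [Fe²⁺][S²⁻] = s(1.48×10⁻²)
s = 4.49×10⁻¹⁸ / (1.48×10⁻²) = 3.03×10⁻¹⁶
s = 3.03×10⁻¹⁶ mol L⁻¹

3.03×10⁻¹⁶ M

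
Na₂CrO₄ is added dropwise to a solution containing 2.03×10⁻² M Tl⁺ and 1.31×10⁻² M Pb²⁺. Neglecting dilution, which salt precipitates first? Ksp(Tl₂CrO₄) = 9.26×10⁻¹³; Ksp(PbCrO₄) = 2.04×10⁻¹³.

PbCrO₄

Each salt precipitates once Q = Ksp for that salt.
For Tl₂CrO₄: [CrO₄²⁻] = (Ksp/[Tl⁺]^2) = 2.25×10⁻⁹ M
For PbCrO₄: [CrO₄²⁻] = (Ksp/[Pb²⁺]) = 1.56×10⁻¹¹ M
The smaller threshold [CrO₄²⁻] is reached first, so PbCrO₄ precipitates first.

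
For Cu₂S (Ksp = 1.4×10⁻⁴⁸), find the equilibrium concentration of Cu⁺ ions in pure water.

1.4×10⁻¹⁶ M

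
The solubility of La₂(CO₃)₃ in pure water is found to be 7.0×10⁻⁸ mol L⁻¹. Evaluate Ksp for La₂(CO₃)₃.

Ksp = 1.8×10⁻³⁴

La₂(CO₃)₃(s) ⇌ 2 La³⁺(aq) + 3 CO₃²⁻(aq)
If s mol/L of La₂(CO₃)₃ dissolves, [La³⁺] = 2s and [CO₃²⁻] = 3s.
Ksp = [La³⁺]^2[CO₃²⁻]^3 = (2s)^2 · (3s)^3 = 108s^5
Ksp = 108 × (7.0×10⁻⁸)^5 = 1.8×10⁻³⁴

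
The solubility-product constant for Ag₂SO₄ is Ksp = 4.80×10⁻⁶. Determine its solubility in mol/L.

Ag₂SO₄(s) ⇌ 2 Ag⁺(aq) + SO₄²⁻(aq)
For each mole of Ag₂SO₄ that dissolves per liter, [Ag⁺] = 2s and [SO₄²⁻] = s; let s denote this solubility.
Ksp = [Ag⁺]^2[SO₄²⁻] = (2s)^2 · s = 4s^3
4s^3 = 4.80×10⁻⁶  ⇒  s^3 = 1.20×10⁻⁶
Taking the 3rd root, s = 1.06×10⁻² M.

1.06×10⁻² M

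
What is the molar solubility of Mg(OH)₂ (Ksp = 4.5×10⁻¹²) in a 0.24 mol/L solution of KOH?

7.8×10⁻¹¹ M

Mg(OH)₂(s) ⇌ Mg²⁺(aq) + 2 OH⁻(aq)
Let s be the solubility of Mg(OH)₂ here. The common ion gives [OH⁻] ≈ 0.24 mol/L, and [Mg²⁺] = s.
Ksp = [Mg²⁺][OH⁻]^2 = s(0.24)^2
s = 4.5×10⁻¹² / (0.24)^2 = 7.8×10⁻¹¹
s = 7.8×10⁻¹¹ mol/L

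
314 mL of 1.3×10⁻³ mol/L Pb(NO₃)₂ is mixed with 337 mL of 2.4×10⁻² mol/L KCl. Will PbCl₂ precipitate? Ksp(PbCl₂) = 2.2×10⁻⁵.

No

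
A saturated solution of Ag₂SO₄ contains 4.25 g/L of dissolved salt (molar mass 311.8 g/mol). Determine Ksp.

Molar solubility s = (4.25 g/L) / (311.8 g/mol) = 1.3631×10⁻² mol/L
Ag₂SO₄(s) ⇌ 2 Ag⁺(aq) + SO₄²⁻(aq)
With molar solubility s: [Ag⁺] = 2s, [SO₄²⁻] = s.
Ksp = [Ag⁺]^2[SO₄²⁻] = (2s)^2 · s = 4s^3
Ksp = 4 × (1.3631×10⁻²)^3 = 1.01×10⁻⁵

Ksp = 1.01×10⁻⁵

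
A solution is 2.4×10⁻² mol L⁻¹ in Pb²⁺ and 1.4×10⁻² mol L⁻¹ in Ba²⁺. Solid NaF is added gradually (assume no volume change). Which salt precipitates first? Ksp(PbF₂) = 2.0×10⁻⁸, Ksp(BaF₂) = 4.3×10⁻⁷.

PbF₂

Precipitation of each salt begins when its ion product equals Ksp.
For PbF₂: [F⁻] = (Ksp/[Pb²⁺])^(1/2) = 9.1×10⁻⁴ mol L⁻¹
For BaF₂: [F⁻] = (Ksp/[Ba²⁺])^(1/2) = 5.5×10⁻³ mol L⁻¹
Since PbF₂ needs less F⁻ to reach saturation, it precipitates first.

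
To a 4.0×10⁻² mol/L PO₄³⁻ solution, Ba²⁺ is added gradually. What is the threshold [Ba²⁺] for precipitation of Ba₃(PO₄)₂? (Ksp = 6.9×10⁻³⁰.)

1.6×10⁻⁹ M

Each salt precipitates once Q = Ksp for that salt.
Ba₃(PO₄)₂(s) ⇌ 3 Ba²⁺(aq) + 2 PO₄³⁻(aq)
Ksp = [Ba²⁺]^3[PO₄³⁻]^2 = [Ba²⁺]^3(4.0×10⁻²)^2
[Ba²⁺]^3 = 6.9×10⁻³⁰ / (4.0×10⁻²)^2 = 4.3×10⁻²⁷
[Ba²⁺] = 1.6×10⁻⁹ mol/L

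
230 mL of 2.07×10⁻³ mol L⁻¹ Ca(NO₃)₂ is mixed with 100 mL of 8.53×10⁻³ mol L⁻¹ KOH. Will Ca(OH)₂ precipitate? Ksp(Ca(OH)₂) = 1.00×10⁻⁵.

After mixing, V = 230 mL + 100 mL = 330 mL.
[Ca²⁺] = (2.07×10⁻³)(230)/330 = 1.44×10⁻³ mol L⁻¹
[OH⁻] = (8.53×10⁻³)(100)/330 = 2.58×10⁻³ mol L⁻¹
Q = [Ca²⁺][OH⁻]^2 = 9.64×10⁻⁹
Q = 9.64×10⁻⁹ < Ksp = 1.00×10⁻⁵, so the solution is unsaturated and no precipitate forms.

No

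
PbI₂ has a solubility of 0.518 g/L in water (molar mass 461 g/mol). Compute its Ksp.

Convert to molarity: s = 0.518 / 461 = 1.1236×10⁻³ mol/L
PbI₂(s) ⇌ Pb²⁺(aq) + 2 I⁻(aq)
With molar solubility s: [Pb²⁺] = s, [I⁻] = 2s.
Ksp = [Pb²⁺][I⁻]^2 = s · (2s)^2 = 4s^3
Ksp = 4 × (1.1236×10⁻³)^3 = 5.67×10⁻⁹

Ksp = 5.67×10⁻⁹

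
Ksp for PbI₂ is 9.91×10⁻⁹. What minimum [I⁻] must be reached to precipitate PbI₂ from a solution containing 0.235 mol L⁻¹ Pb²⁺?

2.05×10⁻⁴ M

Precipitation begins when Q = Ksp.
PbI₂(s) ⇌ Pb²⁺(aq) + 2 I⁻(aq)
Ksp = [Pb²⁺][I⁻]^2 = [I⁻]^2(0.235)
[I⁻]^2 = 9.91×10⁻⁹ / (0.235) = 4.22×10⁻⁸
[I⁻] = 2.05×10⁻⁴ mol L⁻¹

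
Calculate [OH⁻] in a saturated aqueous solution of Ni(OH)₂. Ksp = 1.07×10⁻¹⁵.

1.29×10⁻⁵ M

Ni(OH)₂(s) ⇌ Ni²⁺(aq) + 2 OH⁻(aq)
Call the molar solubility s, so that [Ni²⁺] = s and [OH⁻] = 2s.
Ksp = [Ni²⁺][OH⁻]^2 = s · (2s)^2 = 4s^3 = 1.07×10⁻¹⁵
s = 6.44×10⁻⁶ M
[OH⁻] = 2s = 1.29×10⁻⁵ M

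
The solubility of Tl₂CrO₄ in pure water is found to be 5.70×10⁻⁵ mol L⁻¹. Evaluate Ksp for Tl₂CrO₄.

Tl₂CrO₄(s) ⇌ 2 Tl⁺(aq) + CrO₄²⁻(aq)
Call the molar solubility s, so that [Tl⁺] = 2s and [CrO₄²⁻] = s.
Ksp = [Tl⁺]^2[CrO₄²⁻] = (2s)^2 · s = 4s^3
Ksp = 4 × (5.70×10⁻⁵)^3 = 7.41×10⁻¹³

Ksp = 7.41×10⁻¹³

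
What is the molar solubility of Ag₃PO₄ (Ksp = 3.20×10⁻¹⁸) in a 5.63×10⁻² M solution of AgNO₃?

1.79×10⁻¹⁴ M

Ag₃PO₄(s) ⇌ 3 Ag⁺(aq) + PO₄³⁻(aq)
Ag⁺ is already present at 5.63×10⁻² M. If s mol/L of Ag₃PO₄ dissolves, [PO₄³⁻] = s while [Ag⁺] ≈ 5.63×10⁻² M.
Ksp = [Ag⁺]^3[PO₄³⁻] = (5.63×10⁻²)^3s
s = 3.20×10⁻¹⁸ / (5.63×10⁻²)^3 = 1.79×10⁻¹⁴
s = 1.79×10⁻¹⁴ M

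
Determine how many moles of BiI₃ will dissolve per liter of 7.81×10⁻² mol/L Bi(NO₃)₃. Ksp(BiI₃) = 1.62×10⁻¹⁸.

9.16×10⁻⁷ M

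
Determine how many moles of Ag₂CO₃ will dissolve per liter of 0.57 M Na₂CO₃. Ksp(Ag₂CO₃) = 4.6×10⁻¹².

Ag₂CO₃(s) ⇌ 2 Ag⁺(aq) + CO₃²⁻(aq)
With CO₃²⁻ already at 0.57 M and s small, take [CO₃²⁻] ≈ 0.57 M and [Ag⁺] = 2s.
Ksp = [Ag⁺]^2[CO₃²⁻] = (2s)^2(0.57)
(2s)^2 = 4.6×10⁻¹² / (0.57) = 8.1×10⁻¹²
s = 1.4×10⁻⁶ M

1.4×10⁻⁶ M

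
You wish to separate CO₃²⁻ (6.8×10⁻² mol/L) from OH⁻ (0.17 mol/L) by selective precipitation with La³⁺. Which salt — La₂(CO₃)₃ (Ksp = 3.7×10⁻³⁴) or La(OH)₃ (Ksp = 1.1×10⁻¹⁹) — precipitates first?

The threshold for precipitation is Q = Ksp.
For La₂(CO₃)₃: [La³⁺] = (Ksp/[CO₃²⁻]^3)^(1/2) = 1.1×10⁻¹⁵ mol/L
For La(OH)₃: [La³⁺] = (Ksp/[OH⁻]^3) = 2.2×10⁻¹⁷ mol/L
La(OH)₃ requires the lower [La³⁺], so it precipitates first.

La(OH)₃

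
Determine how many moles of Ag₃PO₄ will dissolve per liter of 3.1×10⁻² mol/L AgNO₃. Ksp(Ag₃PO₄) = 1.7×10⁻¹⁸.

5.7×10⁻¹⁴ M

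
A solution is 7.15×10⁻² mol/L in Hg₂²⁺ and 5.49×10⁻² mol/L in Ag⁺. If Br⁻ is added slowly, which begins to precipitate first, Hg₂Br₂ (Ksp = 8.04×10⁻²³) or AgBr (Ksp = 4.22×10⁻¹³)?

AgBr

Precipitation of each salt begins when its ion product equals Ksp.
For Hg₂Br₂: [Br⁻] = (Ksp/[Hg₂²⁺])^(1/2) = 3.35×10⁻¹¹ mol/L
For AgBr: [Br⁻] = (Ksp/[Ag⁺]) = 7.69×10⁻¹² mol/L
AgBr requires the lower [Br⁻], so it precipitates first.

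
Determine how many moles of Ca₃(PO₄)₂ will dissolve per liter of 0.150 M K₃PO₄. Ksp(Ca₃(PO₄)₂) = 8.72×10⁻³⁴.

Ca₃(PO₄)₂(s) ⇌ 3 Ca²⁺(aq) + 2 PO₄³⁻(aq)
Let s be the solubility of Ca₃(PO₄)₂ here. The common ion gives [PO₄³⁻] ≈ 0.150 M, and [Ca²⁺] = 3s.
Ksp = [Ca²⁺]^3[PO₄³⁻]^2 = (3s)^3(0.150)^2
(3s)^3 = 8.72×10⁻³⁴ / (0.150)^2 = 3.88×10⁻³²
s = 1.13×10⁻¹¹ M

1.13×10⁻¹¹ M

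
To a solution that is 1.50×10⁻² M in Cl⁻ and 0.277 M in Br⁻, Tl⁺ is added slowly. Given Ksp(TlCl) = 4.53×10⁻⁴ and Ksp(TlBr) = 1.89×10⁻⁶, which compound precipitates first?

TlBr

A salt starts to precipitate once the ion product Q reaches its Ksp.
For TlCl: [Tl⁺] = (Ksp/[Cl⁻]) = 3.02×10⁻² M
For TlBr: [Tl⁺] = (Ksp/[Br⁻]) = 6.82×10⁻⁶ M
Since TlBr needs less Tl⁺ to reach saturation, it precipitates first.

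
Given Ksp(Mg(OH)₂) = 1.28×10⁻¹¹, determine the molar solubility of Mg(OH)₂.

1.47×10⁻⁴ M

Mg(OH)₂(s) ⇌ Mg²⁺(aq) + 2 OH⁻(aq)
Let s be the molar solubility. Then [Mg²⁺] = s and [OH⁻] = 2s.
Ksp = [Mg²⁺][OH⁻]^2 = s · (2s)^2 = 4s^3
4s^3 = 1.28×10⁻¹¹  ⇒  s^3 = 3.20×10⁻¹²
s = (3.20×10⁻¹²)^(1/3) = 1.47×10⁻⁴ M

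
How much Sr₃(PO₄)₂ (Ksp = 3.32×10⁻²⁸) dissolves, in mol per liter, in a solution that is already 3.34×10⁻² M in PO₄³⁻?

Sr₃(PO₄)₂(s) ⇌ 3 Sr²⁺(aq) + 2 PO₄³⁻(aq)
Let s be the solubility of Sr₃(PO₄)₂ here. The common ion gives [PO₄³⁻] ≈ 3.34×10⁻² M, and [Sr²⁺] = 3s.
Ksp = [Sr²⁺]^3[PO₄³⁻]^2 = (3s)^3(3.34×10⁻²)^2
(3s)^3 = 3.32×10⁻²⁸ / (3.34×10⁻²)^2 = 2.98×10⁻²⁵
s = 2.23×10⁻⁹ M

2.23×10⁻⁹ M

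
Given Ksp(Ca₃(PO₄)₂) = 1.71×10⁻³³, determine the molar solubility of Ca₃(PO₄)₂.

1.10×10⁻⁷ M

Ca₃(PO₄)₂(s) ⇌ 3 Ca²⁺(aq) + 2 PO₄³⁻(aq)
For each mole of Ca₃(PO₄)₂ that dissolves per liter, [Ca²⁺] = 3s and [PO₄³⁻] = 2s; let s denote this solubility.
Ksp = [Ca²⁺]^3[PO₄³⁻]^2 = (3s)^3 · (2s)^2 = 108s^5
108s^5 = 1.71×10⁻³³  ⇒  s^5 = 1.58×10⁻³⁵
s = 1.10×10⁻⁷ M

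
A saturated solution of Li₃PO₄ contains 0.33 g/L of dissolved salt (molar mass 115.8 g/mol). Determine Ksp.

Convert to molarity: s = 0.33 / 115.8 = 2.850×10⁻³ mol/L
Li₃PO₄(s) ⇌ 3 Li⁺(aq) + PO₄³⁻(aq)
Call the molar solubility s, so that [Li⁺] = 3s and [PO₄³⁻] = s.
Ksp = [Li⁺]^3[PO₄³⁻] = (3s)^3 · s = 27s^4
Ksp = 27 × (2.850×10⁻³)^4 = 1.8×10⁻⁹

Ksp = 1.8×10⁻⁹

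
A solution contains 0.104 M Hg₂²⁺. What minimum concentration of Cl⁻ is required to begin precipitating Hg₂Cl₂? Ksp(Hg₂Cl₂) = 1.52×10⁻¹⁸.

3.82×10⁻⁹ M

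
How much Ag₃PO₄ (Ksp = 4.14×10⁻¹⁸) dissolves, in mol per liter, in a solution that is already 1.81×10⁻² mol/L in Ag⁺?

Ag₃PO₄(s) ⇌ 3 Ag⁺(aq) + PO₄³⁻(aq)
The solution already contains Ag⁺ at 1.81×10⁻² mol/L. Let s be the molar solubility of Ag₃PO₄.
[Ag⁺] ≈ 1.81×10⁻² mol/L (common ion dominates); [PO₄³⁻] = s.
Ksp = [Ag⁺]^3[PO₄³⁻] = (1.81×10⁻²)^3s
s = 4.14×10⁻¹⁸ / (1.81×10⁻²)^3 = 6.98×10⁻¹³
s = 6.98×10⁻¹³ mol/L

6.98×10⁻¹³ M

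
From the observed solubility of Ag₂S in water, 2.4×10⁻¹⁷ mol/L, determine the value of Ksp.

Ksp = 5.5×10⁻⁵⁰

Ag₂S(s) ⇌ 2 Ag⁺(aq) + S²⁻(aq)
Call the molar solubility s, so that [Ag⁺] = 2s and [S²⁻] = s.
Ksp = [Ag⁺]^2[S²⁻] = (2s)^2 · s = 4s^3
Ksp = 4 × (2.4×10⁻¹⁷)^3 = 5.5×10⁻⁵⁰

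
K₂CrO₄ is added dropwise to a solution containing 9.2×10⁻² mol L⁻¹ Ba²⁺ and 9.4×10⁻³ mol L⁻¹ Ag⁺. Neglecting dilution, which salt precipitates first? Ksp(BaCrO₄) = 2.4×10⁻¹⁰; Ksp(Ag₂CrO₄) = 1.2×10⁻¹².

BaCrO₄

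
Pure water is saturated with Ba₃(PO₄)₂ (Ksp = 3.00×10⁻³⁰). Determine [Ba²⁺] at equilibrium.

1.47×10⁻⁶ M

Ba₃(PO₄)₂(s) ⇌ 3 Ba²⁺(aq) + 2 PO₄³⁻(aq)
For each mole of Ba₃(PO₄)₂ that dissolves per liter, [Ba²⁺] = 3s and [PO₄³⁻] = 2s; let s denote this solubility.
Ksp = [Ba²⁺]^3[PO₄³⁻]^2 = (3s)^3 · (2s)^2 = 108s^5 = 3.00×10⁻³⁰
s = 4.88×10⁻⁷ mol L⁻¹
[Ba²⁺] = 3s = 1.47×10⁻⁶ mol L⁻¹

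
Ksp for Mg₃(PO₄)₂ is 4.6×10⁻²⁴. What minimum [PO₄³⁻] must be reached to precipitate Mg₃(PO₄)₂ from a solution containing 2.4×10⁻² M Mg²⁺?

A salt starts to precipitate once the ion product Q reaches its Ksp.
Mg₃(PO₄)₂(s) ⇌ 3 Mg²⁺(aq) + 2 PO₄³⁻(aq)
Ksp = [Mg²⁺]^3[PO₄³⁻]^2 = [PO₄³⁻]^2(2.4×10⁻²)^3
[PO₄³⁻]^2 = 4.6×10⁻²⁴ / (2.4×10⁻²)^3 = 3.3×10⁻¹⁹
[PO₄³⁻] = 5.8×10⁻¹⁰ M

5.8×10⁻¹⁰ M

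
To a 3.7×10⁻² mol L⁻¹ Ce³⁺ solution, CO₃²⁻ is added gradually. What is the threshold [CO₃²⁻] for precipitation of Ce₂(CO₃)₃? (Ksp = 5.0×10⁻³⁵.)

The threshold for precipitation is Q = Ksp.
Ce₂(CO₃)₃(s) ⇌ 2 Ce³⁺(aq) + 3 CO₃²⁻(aq)
Ksp = [Ce³⁺]^2[CO₃²⁻]^3 = [CO₃²⁻]^3(3.7×10⁻²)^2
[CO₃²⁻]^3 = 5.0×10⁻³⁵ / (3.7×10⁻²)^2 = 3.7×10⁻³²
[CO₃²⁻] = 3.3×10⁻¹¹ mol L⁻¹

3.3×10⁻¹¹ M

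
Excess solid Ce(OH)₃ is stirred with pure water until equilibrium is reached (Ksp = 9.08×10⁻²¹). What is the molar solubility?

4.28×10⁻⁶ M

Ce(OH)₃(s) ⇌ Ce³⁺(aq) + 3 OH⁻(aq)
With molar solubility s: [Ce³⁺] = s, [OH⁻] = 3s.
Ksp = [Ce³⁺][OH⁻]^3 = s · (3s)^3 = 27s^4
27s^4 = 9.08×10⁻²¹  ⇒  s^4 = 3.36×10⁻²²
s = 4.28×10⁻⁶ mol/L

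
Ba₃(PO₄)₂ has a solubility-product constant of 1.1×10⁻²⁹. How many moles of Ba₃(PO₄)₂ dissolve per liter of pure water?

6.3×10⁻⁷ M

Ba₃(PO₄)₂(s) ⇌ 3 Ba²⁺(aq) + 2 PO₄³⁻(aq)
With molar solubility s: [Ba²⁺] = 3s, [PO₄³⁻] = 2s.
Ksp = [Ba²⁺]^3[PO₄³⁻]^2 = (3s)^3 · (2s)^2 = 108s^5
108s^5 = 1.1×10⁻²⁹  ⇒  s^5 = 1.0×10⁻³¹
Taking the 5th root, s = 6.3×10⁻⁷ mol L⁻¹.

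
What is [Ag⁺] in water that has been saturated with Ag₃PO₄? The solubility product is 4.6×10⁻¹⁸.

Ag₃PO₄(s) ⇌ 3 Ag⁺(aq) + PO₄³⁻(aq)
For each mole of Ag₃PO₄ that dissolves per liter, [Ag⁺] = 3s and [PO₄³⁻] = s; let s denote this solubility.
Ksp = [Ag⁺]^3[PO₄³⁻] = (3s)^3 · s = 27s^4 = 4.6×10⁻¹⁸
s = 2.0×10⁻⁵ mol/L
[Ag⁺] = 3s = 6.1×10⁻⁵ mol/L

6.1×10⁻⁵ M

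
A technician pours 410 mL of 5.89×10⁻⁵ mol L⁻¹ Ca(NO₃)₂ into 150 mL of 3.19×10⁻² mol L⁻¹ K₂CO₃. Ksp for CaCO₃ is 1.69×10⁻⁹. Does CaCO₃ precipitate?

Yes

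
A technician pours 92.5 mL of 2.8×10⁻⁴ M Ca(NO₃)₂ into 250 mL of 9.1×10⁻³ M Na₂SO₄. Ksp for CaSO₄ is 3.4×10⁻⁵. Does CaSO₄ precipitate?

Total volume after mixing = 92.5 + 250 = 342.5 mL.
[Ca²⁺] = (2.8×10⁻⁴)(92.5)/342.5 = 7.6×10⁻⁵ M
[SO₄²⁻] = (9.1×10⁻³)(250)/342.5 = 6.6×10⁻³ M
Q = [Ca²⁺][SO₄²⁻] = 5.0×10⁻⁷
Q < Ksp (5.0×10⁻⁷ vs 3.4×10⁻⁵); the solution remains unsaturated and no precipitate forms.

No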